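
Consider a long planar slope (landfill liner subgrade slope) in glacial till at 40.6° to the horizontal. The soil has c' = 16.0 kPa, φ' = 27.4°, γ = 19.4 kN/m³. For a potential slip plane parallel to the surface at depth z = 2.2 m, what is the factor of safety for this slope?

FS = 1.36

For an infinite slope with a slip plane parallel to the surface (no pore pressure): FS = [c' + γz cos²β tanφ'] / [γz sinβ cosβ].
γz = 19.4·2.2 = 42.68 kN/m²
Numerator = 16.0 + 42.68·cos²40.6°·tan27.4° = 16.0 + 42.68·0.5765·0.5184 = 28.754 kPa
Denominator = 42.68·sin40.6°·cos40.6° = 42.68·0.6508·0.7593 = 21.089 kPa
FS = 28.754 / 21.089 = 1.363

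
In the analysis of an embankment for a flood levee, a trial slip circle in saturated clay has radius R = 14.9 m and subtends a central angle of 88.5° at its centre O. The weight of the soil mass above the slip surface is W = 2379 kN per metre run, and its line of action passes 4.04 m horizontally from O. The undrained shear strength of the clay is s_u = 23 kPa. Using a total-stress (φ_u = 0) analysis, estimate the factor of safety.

Taking moments about the centre O, the resisting moment is provided by the undrained shear strength acting along the arc:
Arc length L_a = R·θ = 14.9·(88.5°·π/180) = 14.9·1.5446 = 23.01 m
M_R = s_u·L_a·R = 23·23.01·14.9 = 7887.2 kN·m/m
M_D = W·d = 2379·4.04 = 9611.2 kN·m/m
FS = M_R / M_D = 7887.2 / 9611.2 = 0.821

FS = 0.82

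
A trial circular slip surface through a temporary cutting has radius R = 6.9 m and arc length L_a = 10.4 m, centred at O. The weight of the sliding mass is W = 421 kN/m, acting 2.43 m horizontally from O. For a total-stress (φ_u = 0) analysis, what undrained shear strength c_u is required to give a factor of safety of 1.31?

c_u = 18.7 kPa

FS = c_u·L_a·R / (W·d), so c_u = FS·W·d / (L_a·R).
c_u = 1.31·421·2.43 / (10.40·6.9) = 1340.2 / 71.76 = 18.68 kPa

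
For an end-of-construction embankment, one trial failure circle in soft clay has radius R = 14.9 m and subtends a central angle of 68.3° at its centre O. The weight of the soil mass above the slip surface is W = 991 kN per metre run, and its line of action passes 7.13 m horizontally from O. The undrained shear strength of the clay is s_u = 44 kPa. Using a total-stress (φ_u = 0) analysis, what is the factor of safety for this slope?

FS = 1.65

Taking moments about the centre O, the resisting moment is provided by the undrained shear strength acting along the arc:
Arc length L_a = R·θ = 14.9·(68.3°·π/180) = 14.9·1.1921 = 17.76 m
M_R = s_u·L_a·R = 44·17.76·14.9 = 11644.6 kN·m/m
M_D = W·d = 991·7.13 = 7065.8 kN·m/m
FS = M_R / M_D = 11644.6 / 7065.8 = 1.648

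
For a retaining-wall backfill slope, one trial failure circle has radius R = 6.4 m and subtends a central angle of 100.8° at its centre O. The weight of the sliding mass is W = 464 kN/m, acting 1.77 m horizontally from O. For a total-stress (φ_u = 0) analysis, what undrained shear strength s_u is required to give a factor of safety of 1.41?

s_u = 16.1 kPa

FS = s_u·L_a·R / (W·d), so s_u = FS·W·d / (L_a·R).
Arc length L_a = R·θ = 6.4·(100.8°·π/180) = 6.4·1.7593 = 11.26 m
s_u = 1.41·464·1.77 / (11.26·6.4) = 1158.0 / 72.06 = 16.07 kPa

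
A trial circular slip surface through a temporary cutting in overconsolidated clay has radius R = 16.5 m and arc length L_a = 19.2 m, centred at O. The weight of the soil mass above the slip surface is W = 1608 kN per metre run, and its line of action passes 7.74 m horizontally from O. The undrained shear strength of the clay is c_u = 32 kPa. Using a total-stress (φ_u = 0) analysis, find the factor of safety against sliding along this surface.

FS = 0.81

Taking moments about the centre O, the resisting moment is provided by the undrained shear strength acting along the arc:
M_R = c_u·L_a·R = 32·19.20·16.5 = 10137.6 kN·m/m
M_D = W·d = 1608·7.74 = 12445.9 kN·m/m
FS = M_R / M_D = 10137.6 / 12445.9 = 0.815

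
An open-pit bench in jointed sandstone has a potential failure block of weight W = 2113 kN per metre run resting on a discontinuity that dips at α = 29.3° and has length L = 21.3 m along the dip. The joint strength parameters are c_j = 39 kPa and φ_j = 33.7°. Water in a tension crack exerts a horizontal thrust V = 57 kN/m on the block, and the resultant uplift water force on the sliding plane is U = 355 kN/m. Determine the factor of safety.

Resolving the block weight along and normal to the plane and applying the Mohr–Coulomb strength on the joint:
N' = W cosα − U − V sinα = 2113·cos29.3° − 355 − 57·sin29.3° = 1459.8 kN/m
Driving force T = W sinα + V cosα = 2113·sin29.3° + 57·cos29.3° = 1083.8 kN/m
Resisting force R = c_j·L + N'·tanφ_j = 39·21.3 + 1459.8·tan33.7° = 830.7 + 973.6 = 1804.3 kN/m
FS = R / T = 1804.3 / 1083.8 = 1.665

FS = 1.66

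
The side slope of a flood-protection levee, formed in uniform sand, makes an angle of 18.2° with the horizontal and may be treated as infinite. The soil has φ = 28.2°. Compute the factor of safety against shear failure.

For a dry cohesionless infinite slope the factor of safety is FS = tanφ / tanβ.
FS = tan28.2° / tan18.2° = 0.5362 / 0.3288 = 1.631

FS = 1.63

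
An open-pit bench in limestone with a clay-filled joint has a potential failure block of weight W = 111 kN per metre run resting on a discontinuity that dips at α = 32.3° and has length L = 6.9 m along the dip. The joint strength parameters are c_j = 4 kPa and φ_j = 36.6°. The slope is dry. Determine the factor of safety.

Resolving the block weight along and normal to the plane and applying the Mohr–Coulomb strength on the joint:
N' = W cosα = 111·cos32.3° = 93.8 kN/m
Driving force T = W sinα = 111·sin32.3° = 59.3 kN/m
Resisting force R = c_j·L + N'·tanφ_j = 4·6.9 + 93.8·tan36.6° = 27.6 + 69.7 = 97.3 kN/m
FS = R / T = 97.3 / 59.3 = 1.640

FS = 1.64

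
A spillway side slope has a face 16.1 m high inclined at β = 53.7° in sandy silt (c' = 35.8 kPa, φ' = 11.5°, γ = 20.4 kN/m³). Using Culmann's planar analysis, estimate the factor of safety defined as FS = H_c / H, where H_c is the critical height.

FS = 1.33

H_c = (4c'/γ) · sinβ cosφ' / [1 − cos(β − φ')]
    = (4·35.8/20.4) · sin53.7°·cos11.5° / [1 − cos42.2°]
    = 7.020 · 0.7897 / 0.2592 = 21.39 m
FS = H_c / H = 21.39 / 16.1 = 1.328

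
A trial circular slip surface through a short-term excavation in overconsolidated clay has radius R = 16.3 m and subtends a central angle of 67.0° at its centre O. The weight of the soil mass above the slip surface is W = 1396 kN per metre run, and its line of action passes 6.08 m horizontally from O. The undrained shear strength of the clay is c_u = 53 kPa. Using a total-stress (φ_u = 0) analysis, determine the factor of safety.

Taking moments about the centre O, the resisting moment is provided by the undrained shear strength acting along the arc:
Arc length L_a = R·θ = 16.3·(67.0°·π/180) = 16.3·1.1694 = 19.06 m
M_R = c_u·L_a·R = 53·19.06·16.3 = 16466.6 kN·m/m
M_D = W·d = 1396·6.08 = 8487.7 kN·m/m
FS = M_R / M_D = 16466.6 / 8487.7 = 1.940

FS = 1.94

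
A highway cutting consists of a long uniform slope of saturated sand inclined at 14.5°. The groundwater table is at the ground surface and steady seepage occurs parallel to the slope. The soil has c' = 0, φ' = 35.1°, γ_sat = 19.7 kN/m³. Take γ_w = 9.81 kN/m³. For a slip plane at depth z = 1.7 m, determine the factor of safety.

FS = 1.36

With seepage parallel to the slope and the water table at the surface, the effective normal stress on the slip plane uses the buoyant unit weight γ' = γ_sat − γ_w while the driving shear stress uses γ_sat:
FS = [c' + γ' z cos²β tanφ'] / [γ_sat z sinβ cosβ]
(For c' = 0 this reduces to FS = (γ'/γ_sat)·tanφ'/tanβ.)
γ' = 19.7 − 9.81 = 9.89 kN/m³
Numerator = 0.0 + 9.89·1.7·cos²14.5°·tan35.1° = 0.0 + 9.89·1.7·0.9373·0.7028 = 11.076 kPa
Denominator = 19.7·1.7·sin14.5°·cos14.5° = 19.7·1.7·0.2504·0.9681 = 8.118 kPa
FS = 11.076 / 8.118 = 1.364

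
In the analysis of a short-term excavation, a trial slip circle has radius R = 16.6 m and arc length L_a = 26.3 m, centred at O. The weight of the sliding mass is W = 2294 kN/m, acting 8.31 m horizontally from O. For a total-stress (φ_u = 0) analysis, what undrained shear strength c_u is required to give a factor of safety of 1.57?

c_u = 68.6 kPa

FS = c_u·L_a·R / (W·d), so c_u = FS·W·d / (L_a·R).
c_u = 1.57·2294·8.31 / (26.30·16.6) = 29929.1 / 436.58 = 68.55 kPa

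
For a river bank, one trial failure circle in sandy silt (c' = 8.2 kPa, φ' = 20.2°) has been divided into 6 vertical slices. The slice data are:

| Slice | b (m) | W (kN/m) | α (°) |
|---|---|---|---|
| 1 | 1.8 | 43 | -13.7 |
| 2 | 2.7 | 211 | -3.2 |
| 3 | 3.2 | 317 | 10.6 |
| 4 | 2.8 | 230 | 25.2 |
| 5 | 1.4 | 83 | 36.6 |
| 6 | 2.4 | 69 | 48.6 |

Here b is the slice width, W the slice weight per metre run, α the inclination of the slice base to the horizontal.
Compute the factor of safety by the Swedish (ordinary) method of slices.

FS = 1.95

Ordinary method of slices: FS = Σ[c'·Δl_i + (W_i cosα_i)·tanφ'] / Σ W_i sinα_i, with Δl_i = b_i / cosα_i.
Slice 1: Δl = 1.8/cos(-13.7°) = 1.853 m; N'_1 = 43·cos(-13.7°) = 41.8; c'Δl = 15.19; W sinα = -10.2
Slice 2: Δl = 2.7/cos(-3.2°) = 2.704 m; N'_2 = 211·cos(-3.2°) = 210.7; c'Δl = 22.17; W sinα = -11.8
Slice 3: Δl = 3.2/cos10.6° = 3.256 m; N'_3 = 317·cos10.6° = 311.6; c'Δl = 26.70; W sinα = 58.3
Slice 4: Δl = 2.8/cos25.2° = 3.095 m; N'_4 = 230·cos25.2° = 208.1; c'Δl = 25.38; W sinα = 97.9
Slice 5: Δl = 1.4/cos36.6° = 1.744 m; N'_5 = 83·cos36.6° = 66.6; c'Δl = 14.30; W sinα = 49.5
Slice 6: Δl = 2.4/cos48.6° = 3.629 m; N'_6 = 69·cos48.6° = 45.6; c'Δl = 29.76; W sinα = 51.8
Σc'Δl = 133.5 kN/m; ΣN' = 884.4 kN/m; ΣW sinα = 235.5 kN/m
Resisting = 133.5 + 884.4·tan20.2° = 133.5 + 325.4 = 458.9 kN/m
FS = 458.9 / 235.5 = 1.948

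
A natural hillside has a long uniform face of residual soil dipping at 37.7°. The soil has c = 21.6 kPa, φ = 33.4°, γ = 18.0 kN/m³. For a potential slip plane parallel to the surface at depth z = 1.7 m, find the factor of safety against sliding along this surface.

FS = 2.31

For an infinite slope with a slip plane parallel to the surface (no pore pressure): FS = [c + γz cos²β tanφ] / [γz sinβ cosβ].
γz = 18.0·1.7 = 30.60 kN/m²
Numerator = 21.6 + 30.60·cos²37.7°·tan33.4° = 21.6 + 30.60·0.6260·0.6594 = 34.231 kPa
Denominator = 30.60·sin37.7°·cos37.7° = 30.60·0.6115·0.7912 = 14.806 kPa
FS = 34.231 / 14.806 = 2.312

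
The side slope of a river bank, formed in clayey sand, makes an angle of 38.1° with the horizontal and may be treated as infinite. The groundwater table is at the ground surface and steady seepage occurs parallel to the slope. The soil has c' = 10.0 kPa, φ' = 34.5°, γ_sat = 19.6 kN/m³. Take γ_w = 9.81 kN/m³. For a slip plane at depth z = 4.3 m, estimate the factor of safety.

FS = 0.68

With seepage parallel to the slope and the water table at the surface, the effective normal stress on the slip plane uses the buoyant unit weight γ' = γ_sat − γ_w while the driving shear stress uses γ_sat:
FS = [c' + γ' z cos²β tanφ'] / [γ_sat z sinβ cosβ]
γ' = 19.6 − 9.81 = 9.79 kN/m³
Numerator = 10.0 + 9.79·4.3·cos²38.1°·tan34.5° = 10.0 + 9.79·4.3·0.6193·0.6873 = 27.917 kPa
Denominator = 19.6·4.3·sin38.1°·cos38.1° = 19.6·4.3·0.6170·0.7869 = 40.924 kPa
FS = 27.917 / 40.924 = 0.682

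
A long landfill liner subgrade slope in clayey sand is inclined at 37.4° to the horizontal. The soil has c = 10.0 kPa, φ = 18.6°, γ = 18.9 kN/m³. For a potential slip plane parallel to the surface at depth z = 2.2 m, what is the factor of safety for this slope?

FS = 0.94

For an infinite slope with a slip plane parallel to the surface (no pore pressure): FS = [c + γz cos²β tanφ] / [γz sinβ cosβ].
γz = 18.9·2.2 = 41.58 kN/m²
Numerator = 10.0 + 41.58·cos²37.4°·tan18.6° = 10.0 + 41.58·0.6311·0.3365 = 18.831 kPa
Denominator = 41.58·sin37.4°·cos37.4° = 41.58·0.6074·0.7944 = 20.063 kPa
FS = 18.831 / 20.063 = 0.939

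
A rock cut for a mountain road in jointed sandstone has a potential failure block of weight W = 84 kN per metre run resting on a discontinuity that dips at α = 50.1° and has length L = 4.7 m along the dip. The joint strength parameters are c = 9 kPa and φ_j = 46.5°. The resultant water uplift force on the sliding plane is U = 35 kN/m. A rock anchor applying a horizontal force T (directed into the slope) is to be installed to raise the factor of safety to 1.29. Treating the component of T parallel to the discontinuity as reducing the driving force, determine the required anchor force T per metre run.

T = 13 kN/m

Resolving forces along and normal to the sliding plane, with the horizontal anchor force T adding T·sinα to the effective normal force and T·cosα acting up the plane against the driving force:
FS = [cL + (W cosα − U + T sinα) tanφ_j] / [W sinα − T cosα]
Without the anchor: N' = 18.9 kN/m, driving T_d = 64.4 kN/m, resisting R = 9·4.7 + 18.9·tan46.5° = 62.2 kN/m, FS = 0.97.
Setting FS = 1.29 and solving for T:
1.29·(64.4 − T cos50.1°) = 62.2 + T sin50.1°·tan46.5°
T·(sin50.1°·tan46.5° + 1.29·cos50.1°) = 1.29·64.4 − 62.2
T·(0.7672·1.0538 + 1.29·0.6414) = 83.1 − 62.2 = 20.9
T·1.6359 = 20.9
T = 12.8 kN/m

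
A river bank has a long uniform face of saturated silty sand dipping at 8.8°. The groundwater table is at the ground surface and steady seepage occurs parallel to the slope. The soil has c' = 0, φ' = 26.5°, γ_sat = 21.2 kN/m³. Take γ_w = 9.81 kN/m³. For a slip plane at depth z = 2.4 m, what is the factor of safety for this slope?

With seepage parallel to the slope and the water table at the surface, the effective normal stress on the slip plane uses the buoyant unit weight γ' = γ_sat − γ_w while the driving shear stress uses γ_sat:
FS = [c' + γ' z cos²β tanφ'] / [γ_sat z sinβ cosβ]
(For c' = 0 this reduces to FS = (γ'/γ_sat)·tanφ'/tanβ.)
γ' = 21.2 − 9.81 = 11.39 kN/m³
Numerator = 0.0 + 11.39·2.4·cos²8.8°·tan26.5° = 0.0 + 11.39·2.4·0.9766·0.4986 = 13.310 kPa
Denominator = 21.2·2.4·sin8.8°·cos8.8° = 21.2·2.4·0.1530·0.9882 = 7.692 kPa
FS = 13.310 / 7.692 = 1.730

FS = 1.73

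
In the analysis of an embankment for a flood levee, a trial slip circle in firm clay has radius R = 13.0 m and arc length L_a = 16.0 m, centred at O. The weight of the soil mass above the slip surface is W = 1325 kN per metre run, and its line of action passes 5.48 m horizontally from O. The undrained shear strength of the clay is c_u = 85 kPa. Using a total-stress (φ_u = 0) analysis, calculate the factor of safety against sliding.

FS = 2.43

Taking moments about the centre O, the resisting moment is provided by the undrained shear strength acting along the arc:
M_R = c_u·L_a·R = 85·16.00·13.0 = 17680.0 kN·m/m
M_D = W·d = 1325·5.48 = 7261.0 kN·m/m
FS = M_R / M_D = 17680.0 / 7261.0 = 2.435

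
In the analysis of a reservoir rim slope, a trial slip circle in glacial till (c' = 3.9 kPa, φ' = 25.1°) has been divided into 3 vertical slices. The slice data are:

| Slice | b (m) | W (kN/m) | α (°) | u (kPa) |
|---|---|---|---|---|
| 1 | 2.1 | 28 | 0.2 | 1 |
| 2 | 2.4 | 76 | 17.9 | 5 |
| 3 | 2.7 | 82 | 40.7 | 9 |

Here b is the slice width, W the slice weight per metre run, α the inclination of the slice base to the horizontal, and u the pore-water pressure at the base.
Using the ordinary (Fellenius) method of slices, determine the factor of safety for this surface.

FS = 1.12

Ordinary method of slices: FS = Σ[c'·Δl_i + (W_i cosα_i − u_i·Δl_i)·tanφ'] / Σ W_i sinα_i, with Δl_i = b_i / cosα_i.
Slice 1: Δl = 2.1/cos0.2° = 2.100 m; N'_1 = 28·cos0.2° − 1·2.100 = 25.9; c'Δl = 8.19; W sinα = 0.1
Slice 2: Δl = 2.4/cos17.9° = 2.522 m; N'_2 = 76·cos17.9° − 5·2.522 = 59.7; c'Δl = 9.84; W sinα = 23.4
Slice 3: Δl = 2.7/cos40.7° = 3.561 m; N'_3 = 82·cos40.7° − 9·3.561 = 30.1; c'Δl = 13.89; W sinα = 53.5
Σc'Δl = 31.9 kN/m; ΣN' = 115.7 kN/m; ΣW sinα = 76.9 kN/m
Resisting = 31.9 + 115.7·tan25.1° = 31.9 + 54.2 = 86.1 kN/m
FS = 86.1 / 76.9 = 1.120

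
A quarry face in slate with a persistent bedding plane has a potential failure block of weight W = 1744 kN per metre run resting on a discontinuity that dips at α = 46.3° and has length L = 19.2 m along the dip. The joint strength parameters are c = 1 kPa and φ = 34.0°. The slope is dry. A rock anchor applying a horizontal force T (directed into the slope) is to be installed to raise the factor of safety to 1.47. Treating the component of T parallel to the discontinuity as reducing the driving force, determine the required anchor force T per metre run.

T = 680 kN/m

Resolving forces along and normal to the sliding plane, with the horizontal anchor force T adding T·sinα to the effective normal force and T·cosα acting up the plane against the driving force:
FS = [cL + (W cosα + T sinα) tanφ] / [W sinα − T cosα]
Without the anchor: N' = 1204.9 kN/m, driving T_d = 1260.9 kN/m, resisting R = 1·19.2 + 1204.9·tan34.0° = 831.9 kN/m, FS = 0.66.
Setting FS = 1.47 and solving for T:
1.47·(1260.9 − T cos46.3°) = 831.9 + T sin46.3°·tan34.0°
T·(sin46.3°·tan34.0° + 1.47·cos46.3°) = 1.47·1260.9 − 831.9
T·(0.7230·0.6745 + 1.47·0.6909) = 1853.5 − 831.9 = 1021.5
T·1.5032 = 1021.5
T = 679.6 kN/m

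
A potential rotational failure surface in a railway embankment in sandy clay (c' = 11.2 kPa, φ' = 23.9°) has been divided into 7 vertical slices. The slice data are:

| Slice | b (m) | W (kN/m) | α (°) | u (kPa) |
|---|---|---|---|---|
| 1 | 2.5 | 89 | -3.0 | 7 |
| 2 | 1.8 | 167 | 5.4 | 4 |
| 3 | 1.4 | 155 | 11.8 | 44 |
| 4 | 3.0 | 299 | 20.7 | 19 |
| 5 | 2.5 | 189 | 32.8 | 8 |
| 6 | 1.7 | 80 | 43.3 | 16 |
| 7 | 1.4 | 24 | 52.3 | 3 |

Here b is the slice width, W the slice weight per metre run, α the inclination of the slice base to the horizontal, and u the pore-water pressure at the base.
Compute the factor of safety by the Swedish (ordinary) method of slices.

FS = 1.53

Ordinary method of slices: FS = Σ[c'·Δl_i + (W_i cosα_i − u_i·Δl_i)·tanφ'] / Σ W_i sinα_i, with Δl_i = b_i / cosα_i.
Slice 1: Δl = 2.5/cos(-3.0°) = 2.503 m; N'_1 = 89·cos(-3.0°) − 7·2.503 = 71.4; c'Δl = 28.04; W sinα = -4.7
Slice 2: Δl = 1.8/cos5.4° = 1.808 m; N'_2 = 167·cos5.4° − 4·1.808 = 159.0; c'Δl = 20.25; W sinα = 15.7
Slice 3: Δl = 1.4/cos11.8° = 1.430 m; N'_3 = 155·cos11.8° − 44·1.430 = 88.8; c'Δl = 16.02; W sinα = 31.7
Slice 4: Δl = 3.0/cos20.7° = 3.207 m; N'_4 = 299·cos20.7° − 19·3.207 = 218.8; c'Δl = 35.92; W sinα = 105.7
Slice 5: Δl = 2.5/cos32.8° = 2.974 m; N'_5 = 189·cos32.8° − 8·2.974 = 135.1; c'Δl = 33.31; W sinα = 102.4
Slice 6: Δl = 1.7/cos43.3° = 2.336 m; N'_6 = 80·cos43.3° − 16·2.336 = 20.8; c'Δl = 26.16; W sinα = 54.9
Slice 7: Δl = 1.4/cos52.3° = 2.289 m; N'_7 = 24·cos52.3° − 3·2.289 = 7.8; c'Δl = 25.64; W sinα = 19.0
Σc'Δl = 185.3 kN/m; ΣN' = 701.7 kN/m; ΣW sinα = 324.7 kN/m
Resisting = 185.3 + 701.7·tan23.9° = 185.3 + 310.9 = 496.3 kN/m
FS = 496.3 / 324.7 = 1.529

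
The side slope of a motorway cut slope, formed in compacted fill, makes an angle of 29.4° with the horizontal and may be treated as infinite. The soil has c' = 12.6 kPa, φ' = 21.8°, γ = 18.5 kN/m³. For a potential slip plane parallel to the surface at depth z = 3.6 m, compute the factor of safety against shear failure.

For an infinite slope with a slip plane parallel to the surface (no pore pressure): FS = [c' + γz cos²β tanφ'] / [γz sinβ cosβ].
γz = 18.5·3.6 = 66.60 kN/m²
Numerator = 12.6 + 66.60·cos²29.4°·tan21.8° = 12.6 + 66.60·0.7590·0.4000 = 32.819 kPa
Denominator = 66.60·sin29.4°·cos29.4° = 66.60·0.4909·0.8712 = 28.484 kPa
FS = 32.819 / 28.484 = 1.152

FS = 1.15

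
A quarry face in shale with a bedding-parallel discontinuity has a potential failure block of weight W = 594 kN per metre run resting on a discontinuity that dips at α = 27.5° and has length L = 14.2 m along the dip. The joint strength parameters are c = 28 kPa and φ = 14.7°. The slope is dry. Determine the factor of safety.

FS = 1.95

Resolving the block weight along and normal to the plane and applying the Mohr–Coulomb strength on the joint:
N' = W cosα = 594·cos27.5° = 526.9 kN/m
Driving force T = W sinα = 594·sin27.5° = 274.3 kN/m
Resisting force R = c·L + N'·tanφ = 28·14.2 + 526.9·tan14.7° = 397.6 + 138.2 = 535.8 kN/m
FS = R / T = 535.8 / 274.3 = 1.954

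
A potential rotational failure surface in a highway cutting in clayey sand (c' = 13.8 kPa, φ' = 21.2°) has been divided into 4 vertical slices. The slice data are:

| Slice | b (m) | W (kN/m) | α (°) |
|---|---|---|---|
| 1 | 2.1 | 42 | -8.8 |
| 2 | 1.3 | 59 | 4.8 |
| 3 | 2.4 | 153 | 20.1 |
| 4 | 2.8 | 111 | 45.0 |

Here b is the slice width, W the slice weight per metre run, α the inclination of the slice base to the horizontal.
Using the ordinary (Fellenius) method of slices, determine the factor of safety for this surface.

Ordinary method of slices: FS = Σ[c'·Δl_i + (W_i cosα_i)·tanφ'] / Σ W_i sinα_i, with Δl_i = b_i / cosα_i.
Slice 1: Δl = 2.1/cos(-8.8°) = 2.125 m; N'_1 = 42·cos(-8.8°) = 41.5; c'Δl = 29.33; W sinα = -6.4
Slice 2: Δl = 1.3/cos4.8° = 1.305 m; N'_2 = 59·cos4.8° = 58.8; c'Δl = 18.00; W sinα = 4.9
Slice 3: Δl = 2.4/cos20.1° = 2.556 m; N'_3 = 153·cos20.1° = 143.7; c'Δl = 35.27; W sinα = 52.6
Slice 4: Δl = 2.8/cos45.0° = 3.960 m; N'_4 = 111·cos45.0° = 78.5; c'Δl = 54.65; W sinα = 78.5
Σc'Δl = 137.2 kN/m; ΣN' = 322.5 kN/m; ΣW sinα = 129.6 kN/m
Resisting = 137.2 + 322.5·tan21.2° = 137.2 + 125.1 = 262.3 kN/m
FS = 262.3 / 129.6 = 2.024

FS = 2.02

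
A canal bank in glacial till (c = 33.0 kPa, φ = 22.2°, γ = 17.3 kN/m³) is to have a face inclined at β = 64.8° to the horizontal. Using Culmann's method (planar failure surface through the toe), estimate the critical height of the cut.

H_c = 24.22 m

Culmann's analysis gives the critical failure plane at α_cr = (β + φ)/2 = (64.8 + 22.2)/2 = 43.5°, and the critical height
H_c = (4c/γ) · sinβ cosφ / [1 − cos(β − φ)]
    = (4·33.0/17.3) · sin64.8°·cos22.2° / [1 − cos(42.6°)]
    = 7.630 · 0.9048·0.9259 / [1 − 0.7361]
    = 7.630 · 0.8378 / 0.2639
    = 24.22 m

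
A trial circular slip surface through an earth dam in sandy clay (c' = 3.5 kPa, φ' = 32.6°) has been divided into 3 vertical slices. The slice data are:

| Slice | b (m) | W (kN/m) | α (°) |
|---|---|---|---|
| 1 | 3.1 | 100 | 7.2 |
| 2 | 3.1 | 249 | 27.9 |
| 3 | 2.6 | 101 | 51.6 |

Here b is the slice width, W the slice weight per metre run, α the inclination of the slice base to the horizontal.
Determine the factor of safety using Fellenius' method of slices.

Ordinary method of slices: FS = Σ[c'·Δl_i + (W_i cosα_i)·tanφ'] / Σ W_i sinα_i, with Δl_i = b_i / cosα_i.
Slice 1: Δl = 3.1/cos7.2° = 3.125 m; N'_1 = 100·cos7.2° = 99.2; c'Δl = 10.94; W sinα = 12.5
Slice 2: Δl = 3.1/cos27.9° = 3.508 m; N'_2 = 249·cos27.9° = 220.1; c'Δl = 12.28; W sinα = 116.5
Slice 3: Δl = 2.6/cos51.6° = 4.186 m; N'_3 = 101·cos51.6° = 62.7; c'Δl = 14.65; W sinα = 79.2
Σc'Δl = 37.9 kN/m; ΣN' = 382.0 kN/m; ΣW sinα = 208.2 kN/m
Resisting = 37.9 + 382.0·tan32.6° = 37.9 + 244.3 = 282.2 kN/m
FS = 282.2 / 208.2 = 1.355

FS = 1.36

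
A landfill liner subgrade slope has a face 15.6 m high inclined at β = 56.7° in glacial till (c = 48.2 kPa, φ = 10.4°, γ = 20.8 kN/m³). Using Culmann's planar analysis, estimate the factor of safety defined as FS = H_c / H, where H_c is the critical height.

FS = 1.58

H_c = (4c/γ) · sinβ cosφ / [1 − cos(β − φ)]
    = (4·48.2/20.8) · sin56.7°·cos10.4° / [1 − cos46.3°]
    = 9.269 · 0.8221 / 0.3091 = 24.65 m
FS = H_c / H = 24.65 / 15.6 = 1.580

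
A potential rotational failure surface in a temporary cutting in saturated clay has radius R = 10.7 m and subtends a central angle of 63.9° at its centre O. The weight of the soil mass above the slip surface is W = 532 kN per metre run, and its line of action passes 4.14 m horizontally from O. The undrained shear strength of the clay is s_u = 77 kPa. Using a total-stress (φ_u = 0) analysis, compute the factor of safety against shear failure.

FS = 4.46

Taking moments about the centre O, the resisting moment is provided by the undrained shear strength acting along the arc:
Arc length L_a = R·θ = 10.7·(63.9°·π/180) = 10.7·1.1153 = 11.93 m
M_R = s_u·L_a·R = 77·11.93·10.7 = 9831.9 kN·m/m
M_D = W·d = 532·4.14 = 2202.5 kN·m/m
FS = M_R / M_D = 9831.9 / 2202.5 = 4.464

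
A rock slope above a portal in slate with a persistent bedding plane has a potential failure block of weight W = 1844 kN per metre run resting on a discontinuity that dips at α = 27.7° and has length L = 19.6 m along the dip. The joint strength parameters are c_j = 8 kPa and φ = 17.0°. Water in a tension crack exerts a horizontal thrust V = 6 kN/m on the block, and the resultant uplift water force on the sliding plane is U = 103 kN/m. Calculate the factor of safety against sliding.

FS = 0.72

Resolving the block weight along and normal to the plane and applying the Mohr–Coulomb strength on the joint:
N' = W cosα − U − V sinα = 1844·cos27.7° − 103 − 6·sin27.7° = 1526.9 kN/m
Driving force T = W sinα + V cosα = 1844·sin27.7° + 6·cos27.7° = 862.5 kN/m
Resisting force R = c_j·L + N'·tanφ = 8·19.6 + 1526.9·tan17.0° = 156.8 + 466.8 = 623.6 kN/m
FS = R / T = 623.6 / 862.5 = 0.723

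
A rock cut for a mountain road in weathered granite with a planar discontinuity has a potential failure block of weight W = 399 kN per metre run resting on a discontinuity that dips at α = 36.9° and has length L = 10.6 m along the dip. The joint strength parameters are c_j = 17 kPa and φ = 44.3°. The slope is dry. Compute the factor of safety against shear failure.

FS = 2.05

Resolving the block weight along and normal to the plane and applying the Mohr–Coulomb strength on the joint:
N' = W cosα = 399·cos36.9° = 319.1 kN/m
Driving force T = W sinα = 399·sin36.9° = 239.6 kN/m
Resisting force R = c_j·L + N'·tanφ = 17·10.6 + 319.1·tan44.3° = 180.2 + 311.4 = 491.6 kN/m
FS = R / T = 491.6 / 239.6 = 2.052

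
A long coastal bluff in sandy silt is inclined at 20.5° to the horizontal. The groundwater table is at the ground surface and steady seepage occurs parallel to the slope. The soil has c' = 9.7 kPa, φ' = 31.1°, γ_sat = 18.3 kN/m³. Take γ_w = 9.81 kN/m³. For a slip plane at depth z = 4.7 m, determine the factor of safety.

With seepage parallel to the slope and the water table at the surface, the effective normal stress on the slip plane uses the buoyant unit weight γ' = γ_sat − γ_w while the driving shear stress uses γ_sat:
FS = [c' + γ' z cos²β tanφ'] / [γ_sat z sinβ cosβ]
γ' = 18.3 − 9.81 = 8.49 kN/m³
Numerator = 9.7 + 8.49·4.7·cos²20.5°·tan31.1° = 9.7 + 8.49·4.7·0.8774·0.6032 = 30.819 kPa
Denominator = 18.3·4.7·sin20.5°·cos20.5° = 18.3·4.7·0.3502·0.9367 = 28.214 kPa
FS = 30.819 / 28.214 = 1.092

FS = 1.09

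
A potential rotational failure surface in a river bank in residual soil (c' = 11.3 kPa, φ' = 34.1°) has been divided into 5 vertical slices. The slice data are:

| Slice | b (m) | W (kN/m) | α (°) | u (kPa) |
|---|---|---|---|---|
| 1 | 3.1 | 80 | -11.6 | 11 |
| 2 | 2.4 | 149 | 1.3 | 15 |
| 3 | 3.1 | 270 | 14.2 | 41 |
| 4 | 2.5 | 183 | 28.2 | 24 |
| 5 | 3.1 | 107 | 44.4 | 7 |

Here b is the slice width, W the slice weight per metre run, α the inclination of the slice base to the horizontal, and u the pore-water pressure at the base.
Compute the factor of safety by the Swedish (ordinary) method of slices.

Ordinary method of slices: FS = Σ[c'·Δl_i + (W_i cosα_i − u_i·Δl_i)·tanφ'] / Σ W_i sinα_i, with Δl_i = b_i / cosα_i.
Slice 1: Δl = 3.1/cos(-11.6°) = 3.165 m; N'_1 = 80·cos(-11.6°) − 11·3.165 = 43.6; c'Δl = 35.76; W sinα = -16.1
Slice 2: Δl = 2.4/cos1.3° = 2.401 m; N'_2 = 149·cos1.3° − 15·2.401 = 113.0; c'Δl = 27.13; W sinα = 3.4
Slice 3: Δl = 3.1/cos14.2° = 3.198 m; N'_3 = 270·cos14.2° − 41·3.198 = 130.6; c'Δl = 36.13; W sinα = 66.2
Slice 4: Δl = 2.5/cos28.2° = 2.837 m; N'_4 = 183·cos28.2° − 24·2.837 = 93.2; c'Δl = 32.05; W sinα = 86.5
Slice 5: Δl = 3.1/cos44.4° = 4.339 m; N'_5 = 107·cos44.4° − 7·4.339 = 46.1; c'Δl = 49.03; W sinα = 74.9
Σc'Δl = 180.1 kN/m; ΣN' = 426.4 kN/m; ΣW sinα = 214.9 kN/m
Resisting = 180.1 + 426.4·tan34.1° = 180.1 + 288.7 = 468.8 kN/m
FS = 468.8 / 214.9 = 2.182

FS = 2.18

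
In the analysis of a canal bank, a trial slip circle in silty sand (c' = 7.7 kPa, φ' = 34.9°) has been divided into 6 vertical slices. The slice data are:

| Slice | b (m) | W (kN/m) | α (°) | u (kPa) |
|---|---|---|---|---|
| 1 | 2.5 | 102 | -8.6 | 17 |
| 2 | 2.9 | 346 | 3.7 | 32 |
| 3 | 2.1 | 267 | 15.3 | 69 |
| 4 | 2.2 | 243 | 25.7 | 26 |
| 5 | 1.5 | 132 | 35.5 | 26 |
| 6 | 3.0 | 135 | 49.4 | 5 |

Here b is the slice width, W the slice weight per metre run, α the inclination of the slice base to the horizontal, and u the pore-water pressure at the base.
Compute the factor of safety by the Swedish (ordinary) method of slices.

Ordinary method of slices: FS = Σ[c'·Δl_i + (W_i cosα_i − u_i·Δl_i)·tanφ'] / Σ W_i sinα_i, with Δl_i = b_i / cosα_i.
Slice 1: Δl = 2.5/cos(-8.6°) = 2.528 m; N'_1 = 102·cos(-8.6°) − 17·2.528 = 57.9; c'Δl = 19.47; W sinα = -15.3
Slice 2: Δl = 2.9/cos3.7° = 2.906 m; N'_2 = 346·cos3.7° − 32·2.906 = 252.3; c'Δl = 22.38; W sinα = 22.3
Slice 3: Δl = 2.1/cos15.3° = 2.177 m; N'_3 = 267·cos15.3° − 69·2.177 = 107.3; c'Δl = 16.76; W sinα = 70.5
Slice 4: Δl = 2.2/cos25.7° = 2.442 m; N'_4 = 243·cos25.7° − 26·2.442 = 155.5; c'Δl = 18.80; W sinα = 105.4
Slice 5: Δl = 1.5/cos35.5° = 1.842 m; N'_5 = 132·cos35.5° − 26·1.842 = 59.6; c'Δl = 14.19; W sinα = 76.7
Slice 6: Δl = 3.0/cos49.4° = 4.610 m; N'_6 = 135·cos49.4° − 5·4.610 = 64.8; c'Δl = 35.50; W sinα = 102.5
Σc'Δl = 127.1 kN/m; ΣN' = 697.3 kN/m; ΣW sinα = 362.1 kN/m
Resisting = 127.1 + 697.3·tan34.9° = 127.1 + 486.5 = 613.5 kN/m
FS = 613.5 / 362.1 = 1.695

FS = 1.69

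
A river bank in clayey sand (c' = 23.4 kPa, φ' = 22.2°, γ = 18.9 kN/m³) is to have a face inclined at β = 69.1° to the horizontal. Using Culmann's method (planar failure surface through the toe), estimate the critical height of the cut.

Culmann's analysis gives the critical failure plane at α_cr = (β + φ')/2 = (69.1 + 22.2)/2 = 45.6°, and the critical height
H_c = (4c'/γ) · sinβ cosφ' / [1 − cos(β − φ')]
    = (4·23.4/18.9) · sin69.1°·cos22.2° / [1 − cos(46.9°)]
    = 4.952 · 0.9342·0.9259 / [1 − 0.6833]
    = 4.952 · 0.8650 / 0.3167
    = 13.52 m

H_c = 13.52 m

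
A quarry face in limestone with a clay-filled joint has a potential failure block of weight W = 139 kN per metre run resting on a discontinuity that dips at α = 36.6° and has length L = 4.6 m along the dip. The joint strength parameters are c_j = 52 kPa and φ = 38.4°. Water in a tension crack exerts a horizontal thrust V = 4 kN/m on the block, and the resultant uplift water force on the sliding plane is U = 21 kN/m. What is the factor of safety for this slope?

Resolving the block weight along and normal to the plane and applying the Mohr–Coulomb strength on the joint:
N' = W cosα − U − V sinα = 139·cos36.6° − 21 − 4·sin36.6° = 88.2 kN/m
Driving force T = W sinα + V cosα = 139·sin36.6° + 4·cos36.6° = 86.1 kN/m
Resisting force R = c_j·L + N'·tanφ = 52·4.6 + 88.2·tan38.4° = 239.2 + 69.9 = 309.1 kN/m
FS = R / T = 309.1 / 86.1 = 3.591

FS = 3.59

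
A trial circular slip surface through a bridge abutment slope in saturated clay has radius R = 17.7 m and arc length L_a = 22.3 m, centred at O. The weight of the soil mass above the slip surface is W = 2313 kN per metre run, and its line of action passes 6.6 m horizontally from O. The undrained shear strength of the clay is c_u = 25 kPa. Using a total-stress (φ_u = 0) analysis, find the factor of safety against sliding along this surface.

Taking moments about the centre O, the resisting moment is provided by the undrained shear strength acting along the arc:
M_R = c_u·L_a·R = 25·22.30·17.7 = 9867.8 kN·m/m
M_D = W·d = 2313·6.6 = 15265.8 kN·m/m
FS = M_R / M_D = 9867.8 / 15265.8 = 0.646

FS = 0.65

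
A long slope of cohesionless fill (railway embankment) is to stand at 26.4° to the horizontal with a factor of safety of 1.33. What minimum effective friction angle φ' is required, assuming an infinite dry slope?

φ' = 33.4°

FS = tanφ'/tanβ ⇒ tanφ' = FS · tanβ = 1.33 · tan26.4° = 0.6602
φ' = arctan(0.6602) = 33.43°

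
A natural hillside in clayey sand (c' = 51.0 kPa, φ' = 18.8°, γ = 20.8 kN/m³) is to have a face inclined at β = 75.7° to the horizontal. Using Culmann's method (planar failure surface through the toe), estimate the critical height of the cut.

Culmann's analysis gives the critical failure plane at α_cr = (β + φ')/2 = (75.7 + 18.8)/2 = 47.2°, and the critical height
H_c = (4c'/γ) · sinβ cosφ' / [1 − cos(β − φ')]
    = (4·51.0/20.8) · sin75.7°·cos18.8° / [1 − cos(56.9°)]
    = 9.808 · 0.9690·0.9466 / [1 − 0.5461]
    = 9.808 · 0.9173 / 0.4539
    = 19.82 m

H_c = 19.82 m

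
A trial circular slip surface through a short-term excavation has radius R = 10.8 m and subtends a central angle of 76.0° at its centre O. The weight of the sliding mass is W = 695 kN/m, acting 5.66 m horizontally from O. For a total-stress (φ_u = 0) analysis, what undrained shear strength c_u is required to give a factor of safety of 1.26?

c_u = 32.0 kPa

FS = c_u·L_a·R / (W·d), so c_u = FS·W·d / (L_a·R).
Arc length L_a = R·θ = 10.8·(76.0°·π/180) = 10.8·1.3265 = 14.33 m
c_u = 1.26·695·5.66 / (14.33·10.8) = 4956.5 / 154.72 = 32.04 kPa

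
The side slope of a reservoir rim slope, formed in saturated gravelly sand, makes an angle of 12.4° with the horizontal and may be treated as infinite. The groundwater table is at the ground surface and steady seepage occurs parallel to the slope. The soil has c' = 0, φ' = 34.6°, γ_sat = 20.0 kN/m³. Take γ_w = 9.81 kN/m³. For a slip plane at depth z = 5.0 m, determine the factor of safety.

FS = 1.60

With seepage parallel to the slope and the water table at the surface, the effective normal stress on the slip plane uses the buoyant unit weight γ' = γ_sat − γ_w while the driving shear stress uses γ_sat:
FS = [c' + γ' z cos²β tanφ'] / [γ_sat z sinβ cosβ]
(For c' = 0 this reduces to FS = (γ'/γ_sat)·tanφ'/tanβ.)
γ' = 20.0 − 9.81 = 10.19 kN/m³
Numerator = 0.0 + 10.19·5.0·cos²12.4°·tan34.6° = 0.0 + 10.19·5.0·0.9539·0.6899 = 33.527 kPa
Denominator = 20.0·5.0·sin12.4°·cos12.4° = 20.0·5.0·0.2147·0.9767 = 20.973 kPa
FS = 33.527 / 20.973 = 1.599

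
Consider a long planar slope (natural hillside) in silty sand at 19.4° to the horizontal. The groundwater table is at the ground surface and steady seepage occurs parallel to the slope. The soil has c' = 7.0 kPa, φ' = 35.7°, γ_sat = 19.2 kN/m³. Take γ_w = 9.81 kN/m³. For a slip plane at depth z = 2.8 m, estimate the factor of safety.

FS = 1.41

With seepage parallel to the slope and the water table at the surface, the effective normal stress on the slip plane uses the buoyant unit weight γ' = γ_sat − γ_w while the driving shear stress uses γ_sat:
FS = [c' + γ' z cos²β tanφ'] / [γ_sat z sinβ cosβ]
γ' = 19.2 − 9.81 = 9.39 kN/m³
Numerator = 7.0 + 9.39·2.8·cos²19.4°·tan35.7° = 7.0 + 9.39·2.8·0.8897·0.7186 = 23.808 kPa
Denominator = 19.2·2.8·sin19.4°·cos19.4° = 19.2·2.8·0.3322·0.9432 = 16.843 kPa
FS = 23.808 / 16.843 = 1.414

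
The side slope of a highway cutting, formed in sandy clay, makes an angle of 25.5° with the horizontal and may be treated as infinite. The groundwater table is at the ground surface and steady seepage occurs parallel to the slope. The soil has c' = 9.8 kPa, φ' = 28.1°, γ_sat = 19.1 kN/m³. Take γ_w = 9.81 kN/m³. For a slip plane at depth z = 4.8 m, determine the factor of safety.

With seepage parallel to the slope and the water table at the surface, the effective normal stress on the slip plane uses the buoyant unit weight γ' = γ_sat − γ_w while the driving shear stress uses γ_sat:
FS = [c' + γ' z cos²β tanφ'] / [γ_sat z sinβ cosβ]
γ' = 19.1 − 9.81 = 9.29 kN/m³
Numerator = 9.8 + 9.29·4.8·cos²25.5°·tan28.1° = 9.8 + 9.29·4.8·0.8147·0.5340 = 29.197 kPa
Denominator = 19.1·4.8·sin25.5°·cos25.5° = 19.1·4.8·0.4305·0.9026 = 35.624 kPa
FS = 29.197 / 35.624 = 0.820

FS = 0.82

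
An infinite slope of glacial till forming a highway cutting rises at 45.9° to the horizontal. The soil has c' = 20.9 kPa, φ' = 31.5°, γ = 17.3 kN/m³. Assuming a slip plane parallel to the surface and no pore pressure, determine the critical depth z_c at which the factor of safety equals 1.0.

Setting FS = 1.00 in FS = [c' + γz cos²β tanφ'] / [γz sinβ cosβ] and solving for z:
z = c' / [γ cosβ (FS·sinβ − cosβ·tanφ')]
  = 20.9 / [17.3·cos45.9°·(1.00·sin45.9° − cos45.9°·tan31.5°)]
  = 20.9 / [17.3·0.6959·(1.00·0.7181 − 0.6959·0.6128)]
  = 20.9 / 3.5115 = 5.952 m

z_c = 5.95 m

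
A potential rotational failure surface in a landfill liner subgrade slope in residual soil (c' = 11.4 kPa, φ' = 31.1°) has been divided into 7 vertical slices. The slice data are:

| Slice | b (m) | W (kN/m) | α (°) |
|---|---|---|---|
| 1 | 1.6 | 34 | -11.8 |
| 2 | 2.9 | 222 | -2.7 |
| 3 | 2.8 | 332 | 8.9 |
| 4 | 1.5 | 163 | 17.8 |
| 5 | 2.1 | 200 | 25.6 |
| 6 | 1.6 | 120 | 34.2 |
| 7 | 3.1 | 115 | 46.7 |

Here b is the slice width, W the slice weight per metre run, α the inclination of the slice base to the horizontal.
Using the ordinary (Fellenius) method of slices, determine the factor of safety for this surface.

FS = 2.69

Ordinary method of slices: FS = Σ[c'·Δl_i + (W_i cosα_i)·tanφ'] / Σ W_i sinα_i, with Δl_i = b_i / cosα_i.
Slice 1: Δl = 1.6/cos(-11.8°) = 1.635 m; N'_1 = 34·cos(-11.8°) = 33.3; c'Δl = 18.63; W sinα = -7.0
Slice 2: Δl = 2.9/cos(-2.7°) = 2.903 m; N'_2 = 222·cos(-2.7°) = 221.8; c'Δl = 33.10; W sinα = -10.5
Slice 3: Δl = 2.8/cos8.9° = 2.834 m; N'_3 = 332·cos8.9° = 328.0; c'Δl = 32.31; W sinα = 51.4
Slice 4: Δl = 1.5/cos17.8° = 1.575 m; N'_4 = 163·cos17.8° = 155.2; c'Δl = 17.96; W sinα = 49.8
Slice 5: Δl = 2.1/cos25.6° = 2.329 m; N'_5 = 200·cos25.6° = 180.4; c'Δl = 26.55; W sinα = 86.4
Slice 6: Δl = 1.6/cos34.2° = 1.935 m; N'_6 = 120·cos34.2° = 99.2; c'Δl = 22.05; W sinα = 67.5
Slice 7: Δl = 3.1/cos46.7° = 4.520 m; N'_7 = 115·cos46.7° = 78.9; c'Δl = 51.53; W sinα = 83.7
Σc'Δl = 202.1 kN/m; ΣN' = 1096.7 kN/m; ΣW sinα = 321.3 kN/m
Resisting = 202.1 + 1096.7·tan31.1° = 202.1 + 661.6 = 863.7 kN/m
FS = 863.7 / 321.3 = 2.688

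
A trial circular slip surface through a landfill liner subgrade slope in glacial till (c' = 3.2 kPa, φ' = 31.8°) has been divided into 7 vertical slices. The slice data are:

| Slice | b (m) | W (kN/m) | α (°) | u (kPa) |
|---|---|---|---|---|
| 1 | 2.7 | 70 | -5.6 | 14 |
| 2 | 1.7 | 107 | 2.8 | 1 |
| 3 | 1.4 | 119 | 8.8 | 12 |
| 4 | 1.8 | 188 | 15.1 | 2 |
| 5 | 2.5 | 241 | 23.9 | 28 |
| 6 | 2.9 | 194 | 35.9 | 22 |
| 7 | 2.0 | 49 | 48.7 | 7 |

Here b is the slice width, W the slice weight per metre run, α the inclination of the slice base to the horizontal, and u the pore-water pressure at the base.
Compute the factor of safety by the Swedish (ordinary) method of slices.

Ordinary method of slices: FS = Σ[c'·Δl_i + (W_i cosα_i − u_i·Δl_i)·tanφ'] / Σ W_i sinα_i, with Δl_i = b_i / cosα_i.
Slice 1: Δl = 2.7/cos(-5.6°) = 2.713 m; N'_1 = 70·cos(-5.6°) − 14·2.713 = 31.7; c'Δl = 8.68; W sinα = -6.8
Slice 2: Δl = 1.7/cos2.8° = 1.702 m; N'_2 = 107·cos2.8° − 1·1.702 = 105.2; c'Δl = 5.45; W sinα = 5.2
Slice 3: Δl = 1.4/cos8.8° = 1.417 m; N'_3 = 119·cos8.8° − 12·1.417 = 100.6; c'Δl = 4.53; W sinα = 18.2
Slice 4: Δl = 1.8/cos15.1° = 1.864 m; N'_4 = 188·cos15.1° − 2·1.864 = 177.8; c'Δl = 5.97; W sinα = 49.0
Slice 5: Δl = 2.5/cos23.9° = 2.734 m; N'_5 = 241·cos23.9° − 28·2.734 = 143.8; c'Δl = 8.75; W sinα = 97.6
Slice 6: Δl = 2.9/cos35.9° = 3.580 m; N'_6 = 194·cos35.9° − 22·3.580 = 78.4; c'Δl = 11.46; W sinα = 113.8
Slice 7: Δl = 2.0/cos48.7° = 3.030 m; N'_7 = 49·cos48.7° − 7·3.030 = 11.1; c'Δl = 9.70; W sinα = 36.8
Σc'Δl = 54.5 kN/m; ΣN' = 648.5 kN/m; ΣW sinα = 313.8 kN/m
Resisting = 54.5 + 648.5·tan31.8° = 54.5 + 402.1 = 456.6 kN/m
FS = 456.6 / 313.8 = 1.455

FS = 1.46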